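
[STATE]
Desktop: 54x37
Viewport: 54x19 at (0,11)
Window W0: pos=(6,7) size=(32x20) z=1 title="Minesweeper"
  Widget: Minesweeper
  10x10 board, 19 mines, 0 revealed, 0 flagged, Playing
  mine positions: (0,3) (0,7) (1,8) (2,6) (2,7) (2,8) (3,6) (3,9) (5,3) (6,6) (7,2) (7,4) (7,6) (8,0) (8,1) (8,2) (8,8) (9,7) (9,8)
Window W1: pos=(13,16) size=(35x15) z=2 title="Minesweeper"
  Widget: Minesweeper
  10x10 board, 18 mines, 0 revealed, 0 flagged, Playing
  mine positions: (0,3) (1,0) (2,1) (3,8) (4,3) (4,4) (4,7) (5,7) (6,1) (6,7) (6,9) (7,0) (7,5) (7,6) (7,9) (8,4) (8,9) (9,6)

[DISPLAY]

      ┃■■■■■■■■■■                    ┃                
      ┃■■■■■■■■■■                    ┃                
      ┃■■■■■■■■■■                    ┃                
      ┃■■■■■■■■■■                    ┃                
      ┃■■■■■■■■■■                    ┃                
      ┃■■■■■■┏━━━━━━━━━━━━━━━━━━━━━━━━━━━━━━━━━┓      
      ┃■■■■■■┃ Minesweeper                     ┃      
      ┃■■■■■■┠─────────────────────────────────┨      
      ┃■■■■■■┃■■■■■■■■■■                       ┃      
      ┃      ┃■■■■■■■■■■                       ┃      
      ┃      ┃■■■■■■■■■■                       ┃      
      ┃      ┃■■■■■■■■■■                       ┃      
      ┃      ┃■■■■■■■■■■                       ┃      
      ┃      ┃■■■■■■■■■■                       ┃      
      ┃      ┃■■■■■■■■■■                       ┃      
      ┗━━━━━━┃■■■■■■■■■■                       ┃      
             ┃■■■■■■■■■■                       ┃      
             ┃■■■■■■■■■■                       ┃      
             ┃                                 ┃      


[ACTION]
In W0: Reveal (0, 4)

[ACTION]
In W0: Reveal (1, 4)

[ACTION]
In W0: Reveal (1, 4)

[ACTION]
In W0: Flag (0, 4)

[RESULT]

      ┃■■■■1■■■■■                    ┃                
      ┃■■■■■■■■■■                    ┃                
      ┃■■■■■■■■■■                    ┃                
      ┃■■■■■■■■■■                    ┃                
      ┃■■■■■■■■■■                    ┃                
      ┃■■■■■■┏━━━━━━━━━━━━━━━━━━━━━━━━━━━━━━━━━┓      
      ┃■■■■■■┃ Minesweeper                     ┃      
      ┃■■■■■■┠─────────────────────────────────┨      
      ┃■■■■■■┃■■■■■■■■■■                       ┃      
      ┃      ┃■■■■■■■■■■                       ┃      
      ┃      ┃■■■■■■■■■■                       ┃      
      ┃      ┃■■■■■■■■■■                       ┃      
      ┃      ┃■■■■■■■■■■                       ┃      
      ┃      ┃■■■■■■■■■■                       ┃      
      ┃      ┃■■■■■■■■■■                       ┃      
      ┗━━━━━━┃■■■■■■■■■■                       ┃      
             ┃■■■■■■■■■■                       ┃      
             ┃■■■■■■■■■■                       ┃      
             ┃                                 ┃      


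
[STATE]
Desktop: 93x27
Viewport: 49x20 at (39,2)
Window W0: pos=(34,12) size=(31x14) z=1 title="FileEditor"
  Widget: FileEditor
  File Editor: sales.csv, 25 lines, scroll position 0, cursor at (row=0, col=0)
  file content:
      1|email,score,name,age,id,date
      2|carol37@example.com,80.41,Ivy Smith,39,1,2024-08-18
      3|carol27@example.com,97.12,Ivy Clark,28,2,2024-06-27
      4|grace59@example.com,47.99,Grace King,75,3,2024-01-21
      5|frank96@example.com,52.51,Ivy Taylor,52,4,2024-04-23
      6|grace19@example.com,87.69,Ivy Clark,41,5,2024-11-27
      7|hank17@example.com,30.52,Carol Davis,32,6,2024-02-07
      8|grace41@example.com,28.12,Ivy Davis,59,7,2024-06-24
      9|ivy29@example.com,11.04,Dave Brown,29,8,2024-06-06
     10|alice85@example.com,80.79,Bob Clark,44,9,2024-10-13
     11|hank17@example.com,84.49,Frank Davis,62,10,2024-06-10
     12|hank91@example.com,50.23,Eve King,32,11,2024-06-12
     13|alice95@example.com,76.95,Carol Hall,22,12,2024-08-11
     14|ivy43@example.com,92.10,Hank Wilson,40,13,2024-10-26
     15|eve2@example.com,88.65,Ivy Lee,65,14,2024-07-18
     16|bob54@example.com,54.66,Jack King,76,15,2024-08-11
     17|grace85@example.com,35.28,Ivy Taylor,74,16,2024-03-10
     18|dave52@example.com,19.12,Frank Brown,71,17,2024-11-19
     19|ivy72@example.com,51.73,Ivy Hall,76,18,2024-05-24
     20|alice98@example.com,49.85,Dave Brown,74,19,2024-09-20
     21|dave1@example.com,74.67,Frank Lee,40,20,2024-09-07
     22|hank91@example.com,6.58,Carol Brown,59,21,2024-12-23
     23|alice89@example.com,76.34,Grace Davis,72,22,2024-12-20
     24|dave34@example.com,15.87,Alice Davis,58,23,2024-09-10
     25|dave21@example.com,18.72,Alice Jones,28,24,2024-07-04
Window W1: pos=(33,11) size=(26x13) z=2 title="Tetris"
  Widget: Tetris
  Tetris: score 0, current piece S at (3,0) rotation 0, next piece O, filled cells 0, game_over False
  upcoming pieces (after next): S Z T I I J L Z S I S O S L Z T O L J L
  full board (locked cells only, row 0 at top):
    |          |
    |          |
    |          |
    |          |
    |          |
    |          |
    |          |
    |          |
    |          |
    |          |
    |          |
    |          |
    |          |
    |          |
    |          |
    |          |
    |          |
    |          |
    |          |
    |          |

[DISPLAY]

                                                 
                                                 
                                                 
                                                 
                                                 
                                                 
                                                 
                                                 
                                                 
━━━━━━━━━━━━━━━━━━━┓                             
is                 ┃━━━━━┓                       
───────────────────┨     ┃                       
     │Next:        ┃─────┨                       
     │▓▓           ┃date▲┃                       
     │▓▓           ┃1,Iv█┃                       
     │             ┃2,Iv░┃                       
     │             ┃9,Gr░┃                       
     │             ┃1,Iv░┃                       
     │Score:       ┃9,Iv░┃                       
     │0            ┃,Car░┃                       


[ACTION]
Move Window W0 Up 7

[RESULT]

                                                 
                                                 
                                                 
━━━━━━━━━━━━━━━━━━━━━━━━━┓                       
eEditor                  ┃                       
─────────────────────────┨                       
l,score,name,age,id,date▲┃                       
l37@example.com,80.41,Iv█┃                       
l27@example.com,97.12,Iv░┃                       
━━━━━━━━━━━━━━━━━━━┓9,Gr░┃                       
is                 ┃1,Iv░┃                       
───────────────────┨9,Iv░┃                       
     │Next:        ┃,Car░┃                       
     │▓▓           ┃2,Iv░┃                       
     │▓▓           ┃Dave░┃                       
     │             ┃9,Bo▼┃                       
     │             ┃━━━━━┛                       
     │             ┃                             
     │Score:       ┃                             
     │0            ┃                             


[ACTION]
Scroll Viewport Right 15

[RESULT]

                                                 
                                                 
                                                 
━━━━━━━━━━━━━━━━━━━━┓                            
or                  ┃                            
────────────────────┨                            
re,name,age,id,date▲┃                            
xample.com,80.41,Iv█┃                            
xample.com,97.12,Iv░┃                            
━━━━━━━━━━━━━━┓9,Gr░┃                            
              ┃1,Iv░┃                            
──────────────┨9,Iv░┃                            
│Next:        ┃,Car░┃                            
│▓▓           ┃2,Iv░┃                            
│▓▓           ┃Dave░┃                            
│             ┃9,Bo▼┃                            
│             ┃━━━━━┛                            
│             ┃                                  
│Score:       ┃                                  
│0            ┃                                  


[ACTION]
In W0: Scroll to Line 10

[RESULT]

                                                 
                                                 
                                                 
━━━━━━━━━━━━━━━━━━━━┓                            
or                  ┃                            
────────────────────┨                            
xample.com,80.79,Bo▲┃                            
ample.com,84.49,Fra░┃                            
ample.com,50.23,Eve░┃                            
━━━━━━━━━━━━━━┓5,Ca░┃                            
              ┃Hank░┃                            
──────────────┨vy L█┃                            
│Next:        ┃Jack░┃                            
│▓▓           ┃8,Iv░┃                            
│▓▓           ┃,Fra░┃                            
│             ┃Ivy ▼┃                            
│             ┃━━━━━┛                            
│             ┃                                  
│Score:       ┃                                  
│0            ┃                                  


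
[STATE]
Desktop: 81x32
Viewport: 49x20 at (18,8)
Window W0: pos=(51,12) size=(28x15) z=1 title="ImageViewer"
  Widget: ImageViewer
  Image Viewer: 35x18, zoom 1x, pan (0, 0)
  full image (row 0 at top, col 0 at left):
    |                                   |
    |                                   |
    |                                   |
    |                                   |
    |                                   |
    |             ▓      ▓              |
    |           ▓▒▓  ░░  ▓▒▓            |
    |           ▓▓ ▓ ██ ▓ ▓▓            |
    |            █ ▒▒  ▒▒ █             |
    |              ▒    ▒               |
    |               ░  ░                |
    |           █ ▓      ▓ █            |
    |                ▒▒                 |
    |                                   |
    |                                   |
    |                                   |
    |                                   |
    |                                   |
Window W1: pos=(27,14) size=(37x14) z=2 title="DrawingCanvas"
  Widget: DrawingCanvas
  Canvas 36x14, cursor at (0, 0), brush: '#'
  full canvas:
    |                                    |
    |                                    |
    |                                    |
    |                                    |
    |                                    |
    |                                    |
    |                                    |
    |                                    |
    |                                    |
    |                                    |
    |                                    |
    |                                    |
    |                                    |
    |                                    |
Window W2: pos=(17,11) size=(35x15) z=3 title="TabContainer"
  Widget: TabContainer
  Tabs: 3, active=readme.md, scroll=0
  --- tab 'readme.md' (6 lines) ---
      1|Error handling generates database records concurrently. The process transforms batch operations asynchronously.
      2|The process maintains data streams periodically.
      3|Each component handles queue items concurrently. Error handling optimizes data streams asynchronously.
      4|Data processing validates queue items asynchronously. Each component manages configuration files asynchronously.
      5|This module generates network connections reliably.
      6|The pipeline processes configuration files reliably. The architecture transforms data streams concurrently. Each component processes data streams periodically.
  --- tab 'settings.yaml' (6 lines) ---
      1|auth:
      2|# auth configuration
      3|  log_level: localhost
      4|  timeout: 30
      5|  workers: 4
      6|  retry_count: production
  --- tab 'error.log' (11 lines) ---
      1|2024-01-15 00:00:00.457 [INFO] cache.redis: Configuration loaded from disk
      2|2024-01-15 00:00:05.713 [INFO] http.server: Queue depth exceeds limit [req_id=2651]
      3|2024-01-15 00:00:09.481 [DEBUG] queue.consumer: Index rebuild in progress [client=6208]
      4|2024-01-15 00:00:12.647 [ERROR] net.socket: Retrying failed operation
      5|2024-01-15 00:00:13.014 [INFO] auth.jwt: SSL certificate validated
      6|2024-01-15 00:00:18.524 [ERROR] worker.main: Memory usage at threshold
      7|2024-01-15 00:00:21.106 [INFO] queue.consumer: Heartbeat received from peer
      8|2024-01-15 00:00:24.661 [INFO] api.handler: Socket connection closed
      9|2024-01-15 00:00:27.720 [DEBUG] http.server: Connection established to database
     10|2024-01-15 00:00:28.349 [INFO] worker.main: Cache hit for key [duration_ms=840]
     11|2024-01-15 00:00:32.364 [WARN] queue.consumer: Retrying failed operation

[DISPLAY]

                                                 
                                                 
                                                 
━━━━━━━━━━━━━━━━━━━━━━━━━━━━━━━━━┓               
 TabContainer                    ┃━━━━━━━━━━━━━━━
─────────────────────────────────┨ ImageViewer   
[readme.md]│ settings.yaml │ erro┃━━━━━━━━━━━┓───
─────────────────────────────────┃           ┃   
Error handling generates database┃───────────┨   
The process maintains data stream┃           ┃   
Each component handles queue item┃           ┃   
Data processing validates queue i┃           ┃   
This module generates network con┃           ┃ ▓ 
The pipeline processes configurat┃           ┃▒▓ 
                                 ┃           ┃▓ ▓
                                 ┃           ┃█ ▒
                                 ┃           ┃  ▒
━━━━━━━━━━━━━━━━━━━━━━━━━━━━━━━━━┛           ┃   
         ┃                                   ┃━━━
         ┗━━━━━━━━━━━━━━━━━━━━━━━━━━━━━━━━━━━┛   


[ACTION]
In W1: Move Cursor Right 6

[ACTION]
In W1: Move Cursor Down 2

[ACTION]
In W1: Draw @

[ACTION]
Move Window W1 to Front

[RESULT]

                                                 
                                                 
                                                 
━━━━━━━━━━━━━━━━━━━━━━━━━━━━━━━━━┓               
 TabContainer                    ┃━━━━━━━━━━━━━━━
─────────────────────────────────┨ ImageViewer   
[readme.m┏━━━━━━━━━━━━━━━━━━━━━━━━━━━━━━━━━━━┓───
─────────┃ DrawingCanvas                     ┃   
Error han┠───────────────────────────────────┨   
The proce┃                                   ┃   
Each comp┃                                   ┃   
Data proc┃      @                            ┃   
This modu┃                                   ┃ ▓ 
The pipel┃                                   ┃▒▓ 
         ┃                                   ┃▓ ▓
         ┃                                   ┃█ ▒
         ┃                                   ┃  ▒
━━━━━━━━━┃                                   ┃   
         ┃                                   ┃━━━
         ┗━━━━━━━━━━━━━━━━━━━━━━━━━━━━━━━━━━━┛   


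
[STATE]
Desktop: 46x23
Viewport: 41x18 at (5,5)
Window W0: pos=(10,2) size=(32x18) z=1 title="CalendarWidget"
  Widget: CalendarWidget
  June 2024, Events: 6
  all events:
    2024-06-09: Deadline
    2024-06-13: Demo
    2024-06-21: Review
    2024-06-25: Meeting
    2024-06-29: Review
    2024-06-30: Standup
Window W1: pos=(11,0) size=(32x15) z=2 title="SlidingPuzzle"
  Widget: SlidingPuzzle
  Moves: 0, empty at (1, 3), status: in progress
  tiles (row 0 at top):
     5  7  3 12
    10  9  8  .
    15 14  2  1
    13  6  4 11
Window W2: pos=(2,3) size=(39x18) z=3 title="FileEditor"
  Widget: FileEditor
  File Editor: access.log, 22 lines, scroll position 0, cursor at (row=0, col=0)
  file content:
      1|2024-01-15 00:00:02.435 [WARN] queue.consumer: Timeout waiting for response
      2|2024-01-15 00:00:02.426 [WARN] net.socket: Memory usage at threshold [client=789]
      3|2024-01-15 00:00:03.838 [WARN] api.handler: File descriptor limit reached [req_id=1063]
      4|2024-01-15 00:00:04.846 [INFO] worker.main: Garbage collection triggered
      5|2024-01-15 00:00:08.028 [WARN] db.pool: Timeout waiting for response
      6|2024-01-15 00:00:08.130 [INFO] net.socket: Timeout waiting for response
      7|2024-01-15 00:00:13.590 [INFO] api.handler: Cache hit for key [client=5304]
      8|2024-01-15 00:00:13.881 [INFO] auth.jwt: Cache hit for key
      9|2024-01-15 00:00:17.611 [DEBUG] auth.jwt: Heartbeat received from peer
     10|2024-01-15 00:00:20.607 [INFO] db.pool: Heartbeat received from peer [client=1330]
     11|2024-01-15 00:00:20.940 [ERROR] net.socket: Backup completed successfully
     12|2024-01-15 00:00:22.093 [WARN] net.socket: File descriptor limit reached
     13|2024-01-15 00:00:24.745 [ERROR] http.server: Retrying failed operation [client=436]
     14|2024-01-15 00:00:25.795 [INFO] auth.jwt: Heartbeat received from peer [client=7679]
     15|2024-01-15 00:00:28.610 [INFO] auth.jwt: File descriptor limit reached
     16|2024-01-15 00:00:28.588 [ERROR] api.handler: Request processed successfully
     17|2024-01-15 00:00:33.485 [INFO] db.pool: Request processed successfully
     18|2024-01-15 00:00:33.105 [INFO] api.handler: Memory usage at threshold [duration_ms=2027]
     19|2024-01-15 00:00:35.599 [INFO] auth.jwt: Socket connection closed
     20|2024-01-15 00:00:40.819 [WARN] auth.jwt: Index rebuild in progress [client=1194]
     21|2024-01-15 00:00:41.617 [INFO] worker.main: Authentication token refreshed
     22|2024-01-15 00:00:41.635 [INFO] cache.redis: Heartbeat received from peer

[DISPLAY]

───────────────────────────────────┨ ┃   
24-01-15 00:00:02.435 [WARN] queue▲┃ ┃   
24-01-15 00:00:02.426 [WARN] net.s█┃ ┃   
24-01-15 00:00:03.838 [WARN] api.h░┃ ┃   
24-01-15 00:00:04.846 [INFO] worke░┃ ┃   
24-01-15 00:00:08.028 [WARN] db.po░┃ ┃   
24-01-15 00:00:08.130 [INFO] net.s░┃ ┃   
24-01-15 00:00:13.590 [INFO] api.h░┃ ┃   
24-01-15 00:00:13.881 [INFO] auth.░┃ ┃   
24-01-15 00:00:17.611 [DEBUG] auth░┃━┛   
24-01-15 00:00:20.607 [INFO] db.po░┃┃    
24-01-15 00:00:20.940 [ERROR] net.░┃┃    
24-01-15 00:00:22.093 [WARN] net.s░┃┃    
24-01-15 00:00:24.745 [ERROR] http░┃┃    
24-01-15 00:00:25.795 [INFO] auth.▼┃┛    
━━━━━━━━━━━━━━━━━━━━━━━━━━━━━━━━━━━┛     
                                         
                                         


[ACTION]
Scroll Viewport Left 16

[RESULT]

  ┠─────────────────────────────────────┨
  ┃█024-01-15 00:00:02.435 [WARN] queue▲┃
  ┃2024-01-15 00:00:02.426 [WARN] net.s█┃
  ┃2024-01-15 00:00:03.838 [WARN] api.h░┃
  ┃2024-01-15 00:00:04.846 [INFO] worke░┃
  ┃2024-01-15 00:00:08.028 [WARN] db.po░┃
  ┃2024-01-15 00:00:08.130 [INFO] net.s░┃
  ┃2024-01-15 00:00:13.590 [INFO] api.h░┃
  ┃2024-01-15 00:00:13.881 [INFO] auth.░┃
  ┃2024-01-15 00:00:17.611 [DEBUG] auth░┃
  ┃2024-01-15 00:00:20.607 [INFO] db.po░┃
  ┃2024-01-15 00:00:20.940 [ERROR] net.░┃
  ┃2024-01-15 00:00:22.093 [WARN] net.s░┃
  ┃2024-01-15 00:00:24.745 [ERROR] http░┃
  ┃2024-01-15 00:00:25.795 [INFO] auth.▼┃
  ┗━━━━━━━━━━━━━━━━━━━━━━━━━━━━━━━━━━━━━┛
                                         
                                         


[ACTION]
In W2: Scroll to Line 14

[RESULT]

  ┠─────────────────────────────────────┨
  ┃2024-01-15 00:00:17.611 [DEBUG] auth▲┃
  ┃2024-01-15 00:00:20.607 [INFO] db.po░┃
  ┃2024-01-15 00:00:20.940 [ERROR] net.░┃
  ┃2024-01-15 00:00:22.093 [WARN] net.s░┃
  ┃2024-01-15 00:00:24.745 [ERROR] http░┃
  ┃2024-01-15 00:00:25.795 [INFO] auth.░┃
  ┃2024-01-15 00:00:28.610 [INFO] auth.░┃
  ┃2024-01-15 00:00:28.588 [ERROR] api.░┃
  ┃2024-01-15 00:00:33.485 [INFO] db.po░┃
  ┃2024-01-15 00:00:33.105 [INFO] api.h░┃
  ┃2024-01-15 00:00:35.599 [INFO] auth.░┃
  ┃2024-01-15 00:00:40.819 [WARN] auth.░┃
  ┃2024-01-15 00:00:41.617 [INFO] worke█┃
  ┃2024-01-15 00:00:41.635 [INFO] cache▼┃
  ┗━━━━━━━━━━━━━━━━━━━━━━━━━━━━━━━━━━━━━┛
                                         
                                         


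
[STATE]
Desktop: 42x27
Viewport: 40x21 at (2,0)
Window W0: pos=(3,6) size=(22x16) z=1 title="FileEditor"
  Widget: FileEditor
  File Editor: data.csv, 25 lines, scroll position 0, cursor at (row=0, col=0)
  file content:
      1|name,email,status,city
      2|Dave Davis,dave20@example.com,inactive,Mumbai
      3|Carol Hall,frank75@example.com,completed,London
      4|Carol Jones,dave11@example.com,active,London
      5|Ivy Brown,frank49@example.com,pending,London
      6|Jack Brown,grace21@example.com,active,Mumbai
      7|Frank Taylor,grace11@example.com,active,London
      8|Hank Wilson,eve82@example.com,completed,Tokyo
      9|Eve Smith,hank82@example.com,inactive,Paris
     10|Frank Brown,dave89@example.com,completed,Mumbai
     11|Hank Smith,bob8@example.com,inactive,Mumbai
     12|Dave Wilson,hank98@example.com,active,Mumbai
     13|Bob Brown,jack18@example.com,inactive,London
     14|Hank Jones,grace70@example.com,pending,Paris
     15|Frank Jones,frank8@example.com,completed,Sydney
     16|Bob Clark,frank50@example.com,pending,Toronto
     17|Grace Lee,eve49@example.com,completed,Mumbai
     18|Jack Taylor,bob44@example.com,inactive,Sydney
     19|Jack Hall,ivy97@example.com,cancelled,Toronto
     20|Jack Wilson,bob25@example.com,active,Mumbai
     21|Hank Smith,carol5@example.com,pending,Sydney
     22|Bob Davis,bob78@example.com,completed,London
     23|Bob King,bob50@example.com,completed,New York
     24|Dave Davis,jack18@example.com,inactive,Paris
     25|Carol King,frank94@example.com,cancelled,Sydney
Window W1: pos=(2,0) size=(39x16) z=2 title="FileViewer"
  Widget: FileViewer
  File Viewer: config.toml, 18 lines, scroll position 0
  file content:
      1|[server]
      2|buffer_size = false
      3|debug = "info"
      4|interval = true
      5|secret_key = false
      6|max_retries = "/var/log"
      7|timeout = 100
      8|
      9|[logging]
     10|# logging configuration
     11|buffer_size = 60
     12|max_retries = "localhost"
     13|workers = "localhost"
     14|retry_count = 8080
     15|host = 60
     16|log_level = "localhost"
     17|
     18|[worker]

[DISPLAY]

┏━━━━━━━━━━━━━━━━━━━━━━━━━━━━━━━━━━━━━┓ 
┃ FileViewer                          ┃ 
┠─────────────────────────────────────┨ 
┃[server]                            ▲┃ 
┃buffer_size = false                 █┃ 
┃debug = "info"                      ░┃ 
┃interval = true                     ░┃ 
┃secret_key = false                  ░┃ 
┃max_retries = "/var/log"            ░┃ 
┃timeout = 100                       ░┃ 
┃                                    ░┃ 
┃[logging]                           ░┃ 
┃# logging configuration             ░┃ 
┃buffer_size = 60                    ░┃ 
┃max_retries = "localhost"           ▼┃ 
┗━━━━━━━━━━━━━━━━━━━━━━━━━━━━━━━━━━━━━┛ 
 ┃Hank Wilson,eve82@e░┃                 
 ┃Eve Smith,hank82@ex░┃                 
 ┃Frank Brown,dave89@░┃                 
 ┃Hank Smith,bob8@exa░┃                 
 ┃Dave Wilson,hank98@▼┃                 


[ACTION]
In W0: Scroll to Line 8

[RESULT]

┏━━━━━━━━━━━━━━━━━━━━━━━━━━━━━━━━━━━━━┓ 
┃ FileViewer                          ┃ 
┠─────────────────────────────────────┨ 
┃[server]                            ▲┃ 
┃buffer_size = false                 █┃ 
┃debug = "info"                      ░┃ 
┃interval = true                     ░┃ 
┃secret_key = false                  ░┃ 
┃max_retries = "/var/log"            ░┃ 
┃timeout = 100                       ░┃ 
┃                                    ░┃ 
┃[logging]                           ░┃ 
┃# logging configuration             ░┃ 
┃buffer_size = 60                    ░┃ 
┃max_retries = "localhost"           ▼┃ 
┗━━━━━━━━━━━━━━━━━━━━━━━━━━━━━━━━━━━━━┛ 
 ┃Frank Jones,frank8@░┃                 
 ┃Bob Clark,frank50@e░┃                 
 ┃Grace Lee,eve49@exa░┃                 
 ┃Jack Taylor,bob44@e░┃                 
 ┃Jack Hall,ivy97@exa▼┃                 


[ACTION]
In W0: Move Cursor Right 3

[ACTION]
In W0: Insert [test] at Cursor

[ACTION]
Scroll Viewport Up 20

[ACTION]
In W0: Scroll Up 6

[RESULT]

┏━━━━━━━━━━━━━━━━━━━━━━━━━━━━━━━━━━━━━┓ 
┃ FileViewer                          ┃ 
┠─────────────────────────────────────┨ 
┃[server]                            ▲┃ 
┃buffer_size = false                 █┃ 
┃debug = "info"                      ░┃ 
┃interval = true                     ░┃ 
┃secret_key = false                  ░┃ 
┃max_retries = "/var/log"            ░┃ 
┃timeout = 100                       ░┃ 
┃                                    ░┃ 
┃[logging]                           ░┃ 
┃# logging configuration             ░┃ 
┃buffer_size = 60                    ░┃ 
┃max_retries = "localhost"           ▼┃ 
┗━━━━━━━━━━━━━━━━━━━━━━━━━━━━━━━━━━━━━┛ 
 ┃Eve Smith,hank82@ex░┃                 
 ┃Frank Brown,dave89@░┃                 
 ┃Hank Smith,bob8@exa░┃                 
 ┃Dave Wilson,hank98@░┃                 
 ┃Bob Brown,jack18@ex▼┃                 


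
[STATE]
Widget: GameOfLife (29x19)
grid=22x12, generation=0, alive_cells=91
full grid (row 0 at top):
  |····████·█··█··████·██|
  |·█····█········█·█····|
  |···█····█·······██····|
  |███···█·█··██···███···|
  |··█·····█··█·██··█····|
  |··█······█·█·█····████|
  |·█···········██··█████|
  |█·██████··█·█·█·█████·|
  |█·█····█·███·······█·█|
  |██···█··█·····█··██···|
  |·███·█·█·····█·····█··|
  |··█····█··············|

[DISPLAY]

Gen: 0                       
····████·█··█··████·██       
·█····█········█·█····       
···█····█·······██····       
███···█·█··██···███···       
··█·····█··█·██··█····       
··█······█·█·█····████       
·█···········██··█████       
█·██████··█·█·█·█████·       
█·█····█·███·······█·█       
██···█··█·····█··██···       
·███·█·█·····█·····█··       
··█····█··············       
                             
                             
                             
                             
                             
                             


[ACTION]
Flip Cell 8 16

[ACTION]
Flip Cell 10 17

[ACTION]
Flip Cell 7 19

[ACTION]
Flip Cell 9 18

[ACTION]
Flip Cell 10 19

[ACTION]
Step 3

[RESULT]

Gen: 3                       
·····███·······█······       
··█··█········█·······       
·█·█··██·██·██········       
·█·█··██·█·█·█········       
··█·██····██··········       
·····██·█·······█·····       
█····██·█·····█·█·····       
█···········█·█·█·█···       
█·█········███·····█··       
█··█··█·····█···█··█··       
█·····██········██····       
·██████···············       
                             
                             
                             
                             
                             
                             


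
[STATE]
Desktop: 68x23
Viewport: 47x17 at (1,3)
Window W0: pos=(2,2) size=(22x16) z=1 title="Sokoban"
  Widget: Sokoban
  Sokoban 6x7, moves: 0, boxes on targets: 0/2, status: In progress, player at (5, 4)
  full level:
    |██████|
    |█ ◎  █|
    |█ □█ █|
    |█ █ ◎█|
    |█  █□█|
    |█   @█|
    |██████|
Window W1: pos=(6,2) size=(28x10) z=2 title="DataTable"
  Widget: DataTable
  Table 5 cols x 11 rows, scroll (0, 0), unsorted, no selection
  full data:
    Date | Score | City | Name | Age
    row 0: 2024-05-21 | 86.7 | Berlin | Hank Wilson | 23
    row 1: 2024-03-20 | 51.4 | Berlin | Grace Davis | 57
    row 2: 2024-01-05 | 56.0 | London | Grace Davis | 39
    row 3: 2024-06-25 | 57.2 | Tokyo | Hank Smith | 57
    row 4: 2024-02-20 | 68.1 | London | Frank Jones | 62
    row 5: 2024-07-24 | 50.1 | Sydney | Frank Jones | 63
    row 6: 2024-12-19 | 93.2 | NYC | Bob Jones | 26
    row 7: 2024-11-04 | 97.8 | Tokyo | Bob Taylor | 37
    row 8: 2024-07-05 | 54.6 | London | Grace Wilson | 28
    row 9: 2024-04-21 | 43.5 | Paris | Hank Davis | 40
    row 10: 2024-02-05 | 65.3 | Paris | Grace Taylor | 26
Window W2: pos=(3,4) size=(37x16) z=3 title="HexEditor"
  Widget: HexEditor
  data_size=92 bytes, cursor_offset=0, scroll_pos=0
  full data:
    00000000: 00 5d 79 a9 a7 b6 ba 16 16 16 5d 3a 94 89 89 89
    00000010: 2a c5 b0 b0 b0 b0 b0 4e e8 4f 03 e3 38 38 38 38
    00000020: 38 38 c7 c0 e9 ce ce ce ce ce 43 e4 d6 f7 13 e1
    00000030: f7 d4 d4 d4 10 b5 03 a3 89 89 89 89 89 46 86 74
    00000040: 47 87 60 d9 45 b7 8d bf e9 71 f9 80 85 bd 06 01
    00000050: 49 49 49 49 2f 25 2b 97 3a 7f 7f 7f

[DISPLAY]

 ┃ So┃ DataTable                ┃              
 ┠┏━━━━━━━━━━━━━━━━━━━━━━━━━━━━━━━━━━━┓        
 ┃┃ HexEditor                         ┃        
 ┃┠───────────────────────────────────┨        
 ┃┃00000000  00 5d 79 a9 a7 b6 ba 16  ┃        
 ┃┃00000010  2a c5 b0 b0 b0 b0 b0 4e  ┃        
 ┃┃00000020  38 38 c7 c0 e9 ce ce ce  ┃        
 ┃┃00000030  f7 d4 d4 d4 10 b5 03 a3  ┃        
 ┃┃00000040  47 87 60 d9 45 b7 8d bf  ┃        
 ┃┃00000050  49 49 49 49 2f 25 2b 97  ┃        
 ┃┃                                   ┃        
 ┃┃                                   ┃        
 ┃┃                                   ┃        
 ┃┃                                   ┃        
 ┗┃                                   ┃        
  ┃                                   ┃        
  ┗━━━━━━━━━━━━━━━━━━━━━━━━━━━━━━━━━━━┛        


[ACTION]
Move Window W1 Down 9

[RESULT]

 ┃ Sokoban            ┃                        
 ┠┏━━━━━━━━━━━━━━━━━━━━━━━━━━━━━━━━━━━┓        
 ┃┃ HexEditor                         ┃        
 ┃┠───────────────────────────────────┨        
 ┃┃00000000  00 5d 79 a9 a7 b6 ba 16  ┃        
 ┃┃00000010  2a c5 b0 b0 b0 b0 b0 4e  ┃        
 ┃┃00000020  38 38 c7 c0 e9 ce ce ce  ┃        
 ┃┃00000030  f7 d4 d4 d4 10 b5 03 a3  ┃        
 ┃┃00000040  47 87 60 d9 45 b7 8d bf  ┃        
 ┃┃00000050  49 49 49 49 2f 25 2b 97  ┃        
 ┃┃                                   ┃        
 ┃┃                                   ┃        
 ┃┃                                   ┃        
 ┃┃                                   ┃        
 ┗┃                                   ┃        
  ┃                                   ┃        
  ┗━━━━━━━━━━━━━━━━━━━━━━━━━━━━━━━━━━━┛        


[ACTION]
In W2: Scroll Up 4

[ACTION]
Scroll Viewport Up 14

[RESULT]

                                               
                                               
 ┏━━━━━━━━━━━━━━━━━━━━┓                        
 ┃ Sokoban            ┃                        
 ┠┏━━━━━━━━━━━━━━━━━━━━━━━━━━━━━━━━━━━┓        
 ┃┃ HexEditor                         ┃        
 ┃┠───────────────────────────────────┨        
 ┃┃00000000  00 5d 79 a9 a7 b6 ba 16  ┃        
 ┃┃00000010  2a c5 b0 b0 b0 b0 b0 4e  ┃        
 ┃┃00000020  38 38 c7 c0 e9 ce ce ce  ┃        
 ┃┃00000030  f7 d4 d4 d4 10 b5 03 a3  ┃        
 ┃┃00000040  47 87 60 d9 45 b7 8d bf  ┃        
 ┃┃00000050  49 49 49 49 2f 25 2b 97  ┃        
 ┃┃                                   ┃        
 ┃┃                                   ┃        
 ┃┃                                   ┃        
 ┃┃                                   ┃        


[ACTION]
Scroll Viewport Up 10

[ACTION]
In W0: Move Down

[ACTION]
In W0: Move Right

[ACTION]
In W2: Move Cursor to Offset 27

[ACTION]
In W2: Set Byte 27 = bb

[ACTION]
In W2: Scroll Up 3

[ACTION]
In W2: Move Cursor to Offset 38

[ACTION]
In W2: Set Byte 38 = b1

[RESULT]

                                               
                                               
 ┏━━━━━━━━━━━━━━━━━━━━┓                        
 ┃ Sokoban            ┃                        
 ┠┏━━━━━━━━━━━━━━━━━━━━━━━━━━━━━━━━━━━┓        
 ┃┃ HexEditor                         ┃        
 ┃┠───────────────────────────────────┨        
 ┃┃00000000  00 5d 79 a9 a7 b6 ba 16  ┃        
 ┃┃00000010  2a c5 b0 b0 b0 b0 b0 4e  ┃        
 ┃┃00000020  38 38 c7 c0 e9 ce B1 ce  ┃        
 ┃┃00000030  f7 d4 d4 d4 10 b5 03 a3  ┃        
 ┃┃00000040  47 87 60 d9 45 b7 8d bf  ┃        
 ┃┃00000050  49 49 49 49 2f 25 2b 97  ┃        
 ┃┃                                   ┃        
 ┃┃                                   ┃        
 ┃┃                                   ┃        
 ┃┃                                   ┃        


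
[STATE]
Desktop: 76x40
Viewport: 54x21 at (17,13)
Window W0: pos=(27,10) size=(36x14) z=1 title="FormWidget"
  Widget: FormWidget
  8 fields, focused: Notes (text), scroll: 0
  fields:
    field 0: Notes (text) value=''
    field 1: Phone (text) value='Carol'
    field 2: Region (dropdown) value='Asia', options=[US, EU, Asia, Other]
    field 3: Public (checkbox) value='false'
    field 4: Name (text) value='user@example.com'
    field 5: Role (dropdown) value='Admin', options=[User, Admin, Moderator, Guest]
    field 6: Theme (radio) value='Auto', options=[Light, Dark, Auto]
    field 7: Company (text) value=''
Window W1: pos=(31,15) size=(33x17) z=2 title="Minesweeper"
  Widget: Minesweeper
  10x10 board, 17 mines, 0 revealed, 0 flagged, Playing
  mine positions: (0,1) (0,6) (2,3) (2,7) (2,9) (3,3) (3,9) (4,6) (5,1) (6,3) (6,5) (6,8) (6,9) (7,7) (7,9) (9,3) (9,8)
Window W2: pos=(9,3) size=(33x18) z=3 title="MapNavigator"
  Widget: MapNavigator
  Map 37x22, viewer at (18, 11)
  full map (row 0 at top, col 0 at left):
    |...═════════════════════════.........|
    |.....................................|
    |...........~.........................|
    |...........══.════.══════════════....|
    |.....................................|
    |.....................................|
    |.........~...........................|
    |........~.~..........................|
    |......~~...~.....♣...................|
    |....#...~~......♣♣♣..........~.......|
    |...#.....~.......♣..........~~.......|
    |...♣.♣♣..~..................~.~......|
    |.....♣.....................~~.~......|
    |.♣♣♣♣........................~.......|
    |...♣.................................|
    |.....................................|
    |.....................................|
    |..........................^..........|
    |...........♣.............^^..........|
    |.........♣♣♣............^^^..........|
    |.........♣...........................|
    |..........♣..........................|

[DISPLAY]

........@.........~.~...┃[                  ]┃        
.................~~.~...┃[Carol             ]┃        
...................~....┃━━━━━━━━━━━━━━━━━━━━━┓       
........................┃er                   ┃       
........................┃─────────────────────┨       
........................┃                     ┃       
................^.......┃                     ┃       
━━━━━━━━━━━━━━━━━━━━━━━━┛                     ┃       
          ┃   ┃■■■■■■■■■■                     ┃       
          ┃   ┃■■■■■■■■■■                     ┃       
          ┗━━━┃■■■■■■■■■■                     ┃       
              ┃■■■■■■■■■■                     ┃       
              ┃■■■■■■■■■■                     ┃       
              ┃■■■■■■■■■■                     ┃       
              ┃■■■■■■■■■■                     ┃       
              ┃                               ┃       
              ┃                               ┃       
              ┃                               ┃       
              ┗━━━━━━━━━━━━━━━━━━━━━━━━━━━━━━━┛       
                                                      
                                                      


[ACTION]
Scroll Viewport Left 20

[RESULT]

         ┃♣.♣♣..~........@.........~.~...┃[           
         ┃..♣.....................~~.~...┃[Carol      
         ┃♣♣........................~....┃━━━━━━━━━━━━
         ┃♣..............................┃er          
         ┃...............................┃────────────
         ┃...............................┃            
         ┃.......................^.......┃            
         ┗━━━━━━━━━━━━━━━━━━━━━━━━━━━━━━━┛            
                           ┃   ┃■■■■■■■■■■            
                           ┃   ┃■■■■■■■■■■            
                           ┗━━━┃■■■■■■■■■■            
                               ┃■■■■■■■■■■            
                               ┃■■■■■■■■■■            
                               ┃■■■■■■■■■■            
                               ┃■■■■■■■■■■            
                               ┃                      
                               ┃                      
                               ┃                      
                               ┗━━━━━━━━━━━━━━━━━━━━━━
                                                      
                                                      


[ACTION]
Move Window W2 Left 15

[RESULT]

┃♣.♣♣..~........@.........~.~...┃es:      [           
┃..♣.....................~~.~...┃ne:      [Carol      
┃♣♣........................~....┃━━━━━━━━━━━━━━━━━━━━━
┃♣..............................┃Minesweeper          
┃...............................┃─────────────────────
┃...............................┃■■■■■■■■■            
┃.......................^.......┃■■■■■■■■■            
┗━━━━━━━━━━━━━━━━━━━━━━━━━━━━━━━┛■■■■■■■■■            
                           ┃   ┃■■■■■■■■■■            
                           ┃   ┃■■■■■■■■■■            
                           ┗━━━┃■■■■■■■■■■            
                               ┃■■■■■■■■■■            
                               ┃■■■■■■■■■■            
                               ┃■■■■■■■■■■            
                               ┃■■■■■■■■■■            
                               ┃                      
                               ┃                      
                               ┃                      
                               ┗━━━━━━━━━━━━━━━━━━━━━━
                                                      
                                                      


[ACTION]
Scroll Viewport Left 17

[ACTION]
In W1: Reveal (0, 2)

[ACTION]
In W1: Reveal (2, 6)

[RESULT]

┃♣.♣♣..~........@.........~.~...┃es:      [           
┃..♣.....................~~.~...┃ne:      [Carol      
┃♣♣........................~....┃━━━━━━━━━━━━━━━━━━━━━
┃♣..............................┃Minesweeper          
┃...............................┃─────────────────────
┃...............................┃■1■■■■■■■            
┃.......................^.......┃■■■■■■■■■            
┗━━━━━━━━━━━━━━━━━━━━━━━━━━━━━━━┛■■■■■1■■■            
                           ┃   ┃■■■■■■■■■■            
                           ┃   ┃■■■■■■■■■■            
                           ┗━━━┃■■■■■■■■■■            
                               ┃■■■■■■■■■■            
                               ┃■■■■■■■■■■            
                               ┃■■■■■■■■■■            
                               ┃■■■■■■■■■■            
                               ┃                      
                               ┃                      
                               ┃                      
                               ┗━━━━━━━━━━━━━━━━━━━━━━
                                                      
                                                      
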